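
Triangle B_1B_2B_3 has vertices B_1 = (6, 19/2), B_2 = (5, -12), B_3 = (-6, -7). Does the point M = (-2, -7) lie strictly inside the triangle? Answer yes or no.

Barycentric coordinates of M: (40/483, 44/161, 311/483).
The three coordinates are positive, positive, positive; a point is interior exactly when all three are positive.

yes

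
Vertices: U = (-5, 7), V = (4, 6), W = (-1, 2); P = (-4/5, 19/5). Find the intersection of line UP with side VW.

(1/4, 3)

Barycentric coordinates of P with respect to UVW: (1/5, 1/5, 3/5).
On side VW the U-coordinate is zero; dropping P's U-weight 1/5 and renormalizing the remaining 1/5 : 3/5 gives weights 1/4, 3/4 on V, W.
Q = (1/4)·(4, 6) + (3/4)·(-1, 2) = (1/4, 3).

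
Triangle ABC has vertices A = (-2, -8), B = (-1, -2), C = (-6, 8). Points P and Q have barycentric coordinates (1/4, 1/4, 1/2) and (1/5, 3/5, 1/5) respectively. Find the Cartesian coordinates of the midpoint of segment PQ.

Barycentric coordinates of the midpoint are the average: (9/40, 17/40, 7/20).
Converting: (9/40)·A + (17/40)·B + (7/20)·C = (-119/40, 3/20).

(-119/40, 3/20)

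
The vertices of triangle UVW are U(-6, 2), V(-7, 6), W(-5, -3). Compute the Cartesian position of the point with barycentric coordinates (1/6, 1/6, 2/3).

(-11/2, -2/3)

P = (1/6)·U + (1/6)·V + (2/3)·W.
x-coordinate: (1/6)·(-6) + (1/6)·(-7) + (2/3)·(-5) = -11/2.
y-coordinate: (1/6)·2 + (1/6)·6 + (2/3)·(-3) = -2/3.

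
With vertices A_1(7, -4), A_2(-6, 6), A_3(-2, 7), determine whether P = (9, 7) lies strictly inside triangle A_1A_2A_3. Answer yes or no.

no

Barycentric coordinates of P: (11/53, -121/53, 163/53).
The three coordinates are positive, negative, positive; a point is interior exactly when all three are positive.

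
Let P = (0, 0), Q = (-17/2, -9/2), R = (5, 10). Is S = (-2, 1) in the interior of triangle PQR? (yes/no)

yes

Barycentric coordinates of S: (8/25, 2/5, 7/25).
The three coordinates are positive, positive, positive; a point is interior exactly when all three are positive.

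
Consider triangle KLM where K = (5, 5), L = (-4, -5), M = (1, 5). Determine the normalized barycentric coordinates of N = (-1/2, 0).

(1/4, 1/2, 1/4)

Signed area of the reference triangle: [KLM] = ½·(5·(-5−5) + (-4)·(5−5) + 1·(5−(-5))) = ½·(-50 + 0 + 10) = -20.
[NLM] = ½·((-1/2)·(-5−5) + (-4)·(5−0) + 1·(0−(-5))) = ½·(5 − 20 + 5) = -5, so the K-coordinate is (-5)/(-20) = 1/4.
[KNM] = ½·(5·(0−5) + (-1/2)·(5−5) + 1·(5−0)) = ½·(-25 + 0 + 5) = -10, so the L-coordinate is 1/2.
[KLN] = ½·(5·(-5−0) + (-4)·(0−5) + (-1/2)·(5−(-5))) = ½·(-25 + 20 − 5) = -5, so the M-coordinate is 1/4.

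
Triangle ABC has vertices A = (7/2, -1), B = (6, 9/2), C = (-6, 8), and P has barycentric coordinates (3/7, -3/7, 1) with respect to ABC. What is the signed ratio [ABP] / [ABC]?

The signed ratio [ABP]/[ABC] equals the barycentric coordinate of P at vertex C, which is 1.

1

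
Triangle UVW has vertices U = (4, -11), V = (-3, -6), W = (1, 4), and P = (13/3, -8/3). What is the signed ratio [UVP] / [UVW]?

2/3

[UVW] = ½·(4·(-6−4) + (-3)·(4−(-11)) + 1·(-11−(-6))) = ½·(-40 − 45 − 5) = -45.
[UVP] = ½·(4·(-6−(-8/3)) + (-3)·(-8/3−(-11)) + (13/3)·(-11−(-6))) = ½·(-40/3 − 25 − 65/3) = -30, so the ratio is (-30)/(-45) = 2/3.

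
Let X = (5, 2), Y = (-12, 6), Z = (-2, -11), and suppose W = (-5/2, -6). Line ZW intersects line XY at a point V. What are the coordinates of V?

Barycentric coordinates of W with respect to XYZ: (1/6, 1/6, 2/3).
On side XY the Z-coordinate is zero; dropping W's Z-weight 2/3 and renormalizing the remaining 1/6 : 1/6 gives weights 1/2, 1/2 on X, Y.
V = (1/2)·(5, 2) + (1/2)·(-12, 6) = (-7/2, 4).

(-7/2, 4)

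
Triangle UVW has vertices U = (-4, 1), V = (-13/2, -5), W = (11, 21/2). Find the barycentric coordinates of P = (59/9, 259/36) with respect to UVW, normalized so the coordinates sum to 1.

(1/6, 1/9, 13/18)

Signed area of the reference triangle: [UVW] = ½·((-4)·(-5−(21/2)) + (-13/2)·(21/2−1) + 11·(1−(-5))) = ½·(62 − 247/4 + 66) = 265/8.
[PVW] = ½·((59/9)·(-5−(21/2)) + (-13/2)·(21/2−(259/36)) + 11·(259/36−(-5))) = ½·(-1829/18 − 1547/72 + 4829/36) = 265/48, so the U-coordinate is (265/48)/(265/8) = 1/6.
[UPW] = ½·((-4)·(259/36−(21/2)) + (59/9)·(21/2−1) + 11·(1−(259/36))) = ½·(119/9 + 1121/18 − 2453/36) = 265/72, so the V-coordinate is 1/9.
[UVP] = ½·((-4)·(-5−(259/36)) + (-13/2)·(259/36−1) + (59/9)·(1−(-5))) = ½·(439/9 − 2899/72 + 118/3) = 3445/144, so the W-coordinate is 13/18.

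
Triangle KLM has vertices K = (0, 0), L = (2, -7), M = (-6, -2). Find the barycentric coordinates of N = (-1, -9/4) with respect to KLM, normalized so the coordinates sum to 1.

(1/2, 1/4, 1/4)

Signed area of the reference triangle: [KLM] = ½·(0·(-7−(-2)) + 2·(-2−0) + (-6)·(0−(-7))) = ½·(0 − 4 − 42) = -23.
[NLM] = ½·((-1)·(-7−(-2)) + 2·(-2−(-9/4)) + (-6)·(-9/4−(-7))) = ½·(5 + 1/2 − 57/2) = -23/2, so the K-coordinate is (-23/2)/(-23) = 1/2.
[KNM] = ½·(0·(-9/4−(-2)) + (-1)·(-2−0) + (-6)·(0−(-9/4))) = ½·(0 + 2 − 27/2) = -23/4, so the L-coordinate is 1/4.
[KLN] = ½·(0·(-7−(-9/4)) + 2·(-9/4−0) + (-1)·(0−(-7))) = ½·(0 − 9/2 − 7) = -23/4, so the M-coordinate is 1/4.
Check: 1/2 + 1/4 + 1/4 = 1.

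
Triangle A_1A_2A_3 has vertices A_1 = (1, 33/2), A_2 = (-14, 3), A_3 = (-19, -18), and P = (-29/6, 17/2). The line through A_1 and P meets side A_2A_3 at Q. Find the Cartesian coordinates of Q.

(-33/2, -15/2)

Barycentric coordinates of P with respect to A_1A_2A_3: (2/3, 1/6, 1/6).
On side A_2A_3 the A_1-coordinate is zero; dropping P's A_1-weight 2/3 and renormalizing the remaining 1/6 : 1/6 gives weights 1/2, 1/2 on A_2, A_3.
Q = (1/2)·(-14, 3) + (1/2)·(-19, -18) = (-33/2, -15/2).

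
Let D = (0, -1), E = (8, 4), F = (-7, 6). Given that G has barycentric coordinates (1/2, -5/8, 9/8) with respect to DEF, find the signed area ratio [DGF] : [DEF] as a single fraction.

-5/8

The signed ratio [DGF]/[DEF] equals the barycentric coordinate of G at vertex E, which is -5/8.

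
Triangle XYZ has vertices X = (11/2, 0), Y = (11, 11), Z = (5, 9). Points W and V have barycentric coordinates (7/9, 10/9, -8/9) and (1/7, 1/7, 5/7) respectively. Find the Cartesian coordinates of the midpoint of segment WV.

(1133/126, 55/9)

Barycentric coordinates of the midpoint are the average: (29/63, 79/126, -11/126).
Converting: (29/63)·X + (79/126)·Y + (-11/126)·Z = (1133/126, 55/9).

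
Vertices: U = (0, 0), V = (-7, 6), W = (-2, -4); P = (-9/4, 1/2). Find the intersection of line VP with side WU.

Barycentric coordinates of P with respect to UVW: (1/2, 1/4, 1/4).
On side WU the V-coordinate is zero; dropping P's V-weight 1/4 and renormalizing the remaining 1/4 : 1/2 gives weights 1/3, 2/3 on W, U.
Q = (1/3)·(-2, -4) + (2/3)·(0, 0) = (-2/3, -4/3).

(-2/3, -4/3)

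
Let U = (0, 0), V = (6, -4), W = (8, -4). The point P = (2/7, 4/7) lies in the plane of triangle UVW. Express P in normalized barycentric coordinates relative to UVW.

(8/7, -5/7, 4/7)

Signed area of the reference triangle: [UVW] = ½·(0·(-4−(-4)) + 6·(-4−0) + 8·(0−(-4))) = ½·(0 − 24 + 32) = 4.
[PVW] = ½·((2/7)·(-4−(-4)) + 6·(-4−(4/7)) + 8·(4/7−(-4))) = ½·(0 − 192/7 + 256/7) = 32/7, so the U-coordinate is (32/7)/4 = 8/7.
[UPW] = ½·(0·(4/7−(-4)) + (2/7)·(-4−0) + 8·(0−(4/7))) = ½·(0 − 8/7 − 32/7) = -20/7, so the V-coordinate is -5/7.
[UVP] = ½·(0·(-4−(4/7)) + 6·(4/7−0) + (2/7)·(0−(-4))) = ½·(0 + 24/7 + 8/7) = 16/7, so the W-coordinate is 4/7.
Check: 8/7 − 5/7 + 4/7 = 1.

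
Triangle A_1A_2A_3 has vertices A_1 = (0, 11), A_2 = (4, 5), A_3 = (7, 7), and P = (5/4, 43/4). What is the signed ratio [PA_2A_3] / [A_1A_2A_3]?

[A_1A_2A_3] = ½·(0·(5−7) + 4·(7−11) + 7·(11−5)) = ½·(0 − 16 + 42) = 13.
[PA_2A_3] = ½·((5/4)·(5−7) + 4·(7−(43/4)) + 7·(43/4−5)) = ½·(-5/2 − 15 + 161/4) = 91/8, so the ratio is (91/8)/13 = 7/8.

7/8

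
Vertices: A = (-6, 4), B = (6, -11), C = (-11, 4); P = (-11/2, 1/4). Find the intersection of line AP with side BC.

Barycentric coordinates of P with respect to ABC: (1/4, 1/4, 1/2).
On side BC the A-coordinate is zero; dropping P's A-weight 1/4 and renormalizing the remaining 1/4 : 1/2 gives weights 1/3, 2/3 on B, C.
Q = (1/3)·(6, -11) + (2/3)·(-11, 4) = (-16/3, -1).

(-16/3, -1)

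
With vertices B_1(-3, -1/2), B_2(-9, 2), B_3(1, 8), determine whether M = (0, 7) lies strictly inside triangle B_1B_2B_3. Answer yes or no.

Barycentric coordinates of M: (4/61, 9/122, 105/122).
The three coordinates are positive, positive, positive; a point is interior exactly when all three are positive.

yes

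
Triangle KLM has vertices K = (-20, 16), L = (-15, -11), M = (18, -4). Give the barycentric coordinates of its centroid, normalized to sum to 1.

(1/3, 1/3, 1/3)

The centroid is the average of the vertices, so each weight is 1/3.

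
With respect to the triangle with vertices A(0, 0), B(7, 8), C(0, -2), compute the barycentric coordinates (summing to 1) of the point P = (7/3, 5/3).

(1/6, 1/3, 1/2)

Signed area of the reference triangle: [ABC] = ½·(0·(8−(-2)) + 7·(-2−0) + 0·(0−8)) = ½·(0 − 14 + 0) = -7.
[PBC] = ½·((7/3)·(8−(-2)) + 7·(-2−(5/3)) + 0·(5/3−8)) = ½·(70/3 − 77/3 + 0) = -7/6, so the A-coordinate is (-7/6)/(-7) = 1/6.
[APC] = ½·(0·(5/3−(-2)) + (7/3)·(-2−0) + 0·(0−(5/3))) = ½·(0 − 14/3 + 0) = -7/3, so the B-coordinate is 1/3.
[ABP] = ½·(0·(8−(5/3)) + 7·(5/3−0) + (7/3)·(0−8)) = ½·(0 + 35/3 − 56/3) = -7/2, so the C-coordinate is 1/2.
Check: 1/6 + 1/3 + 1/2 = 1.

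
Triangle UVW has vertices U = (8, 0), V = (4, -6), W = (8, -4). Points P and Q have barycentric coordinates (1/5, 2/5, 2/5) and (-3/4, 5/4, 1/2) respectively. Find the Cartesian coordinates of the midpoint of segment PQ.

(47/10, -27/4)

Barycentric coordinates of the midpoint are the average: (-11/40, 33/40, 9/20).
Converting: (-11/40)·U + (33/40)·V + (9/20)·W = (47/10, -27/4).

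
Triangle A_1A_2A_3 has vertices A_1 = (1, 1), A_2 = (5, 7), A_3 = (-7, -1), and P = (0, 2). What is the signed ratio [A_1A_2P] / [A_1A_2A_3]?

[A_1A_2A_3] = ½·(1·(7−(-1)) + 5·(-1−1) + (-7)·(1−7)) = ½·(8 − 10 + 42) = 20.
[A_1A_2P] = ½·(1·(7−2) + 5·(2−1) + 0·(1−7)) = ½·(5 + 5 + 0) = 5, so the ratio is 5/20 = 1/4.

1/4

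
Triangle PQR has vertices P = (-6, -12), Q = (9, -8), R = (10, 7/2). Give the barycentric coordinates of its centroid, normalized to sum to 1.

The centroid is the average of the vertices, so each weight is 1/3.

(1/3, 1/3, 1/3)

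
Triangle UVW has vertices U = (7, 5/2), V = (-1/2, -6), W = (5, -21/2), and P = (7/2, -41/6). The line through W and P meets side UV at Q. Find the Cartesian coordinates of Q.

(2, -19/6)

Barycentric coordinates of P with respect to UVW: (1/6, 1/3, 1/2).
On side UV the W-coordinate is zero; dropping P's W-weight 1/2 and renormalizing the remaining 1/6 : 1/3 gives weights 1/3, 2/3 on U, V.
Q = (1/3)·(7, 5/2) + (2/3)·(-1/2, -6) = (2, -19/6).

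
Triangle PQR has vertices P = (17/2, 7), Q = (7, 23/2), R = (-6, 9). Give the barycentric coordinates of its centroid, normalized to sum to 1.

(1/3, 1/3, 1/3)

The centroid is the average of the vertices, so each weight is 1/3.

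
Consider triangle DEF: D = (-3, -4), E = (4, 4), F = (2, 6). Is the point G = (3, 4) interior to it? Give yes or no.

yes

Barycentric coordinates of G: (1/15, 2/3, 4/15).
The three coordinates are positive, positive, positive; a point is interior exactly when all three are positive.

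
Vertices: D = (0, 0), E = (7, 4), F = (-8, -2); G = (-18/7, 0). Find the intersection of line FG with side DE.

(14/3, 8/3)

Barycentric coordinates of G with respect to DEF: (1/7, 2/7, 4/7).
On side DE the F-coordinate is zero; dropping G's F-weight 4/7 and renormalizing the remaining 1/7 : 2/7 gives weights 1/3, 2/3 on D, E.
H = (1/3)·(0, 0) + (2/3)·(7, 4) = (14/3, 8/3).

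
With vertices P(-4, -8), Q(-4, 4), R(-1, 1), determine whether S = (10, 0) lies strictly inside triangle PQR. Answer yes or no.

Barycentric coordinates of S: (-5/6, -17/6, 14/3).
The three coordinates are negative, negative, positive; a point is interior exactly when all three are positive.

no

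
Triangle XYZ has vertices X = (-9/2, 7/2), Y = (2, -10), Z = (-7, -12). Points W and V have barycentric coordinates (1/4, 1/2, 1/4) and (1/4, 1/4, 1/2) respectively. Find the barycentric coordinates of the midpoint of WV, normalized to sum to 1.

Since both coordinate triples sum to 1, the midpoint's barycentrics are the componentwise average.
(1/4+1/4)/2 = 1/4; similarly 3/8 and 3/8.

(1/4, 3/8, 3/8)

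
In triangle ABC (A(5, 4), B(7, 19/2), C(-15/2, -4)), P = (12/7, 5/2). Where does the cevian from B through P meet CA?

Barycentric coordinates of P with respect to ABC: (4/7, 1/7, 2/7).
On side CA the B-coordinate is zero; dropping P's B-weight 1/7 and renormalizing the remaining 2/7 : 4/7 gives weights 1/3, 2/3 on C, A.
Q = (1/3)·(-15/2, -4) + (2/3)·(5, 4) = (5/6, 4/3).

(5/6, 4/3)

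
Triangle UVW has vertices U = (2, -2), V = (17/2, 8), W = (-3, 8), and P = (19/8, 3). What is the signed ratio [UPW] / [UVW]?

1/4

[UVW] = ½·(2·(8−8) + (17/2)·(8−(-2)) + (-3)·(-2−8)) = ½·(0 + 85 + 30) = 115/2.
[UPW] = ½·(2·(3−8) + (19/8)·(8−(-2)) + (-3)·(-2−3)) = ½·(-10 + 95/4 + 15) = 115/8, so the ratio is (115/8)/(115/2) = 1/4.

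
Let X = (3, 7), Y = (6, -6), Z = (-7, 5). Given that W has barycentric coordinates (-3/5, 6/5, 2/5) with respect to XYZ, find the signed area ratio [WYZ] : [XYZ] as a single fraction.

-3/5

The signed ratio [WYZ]/[XYZ] equals the barycentric coordinate of W at vertex X, which is -3/5.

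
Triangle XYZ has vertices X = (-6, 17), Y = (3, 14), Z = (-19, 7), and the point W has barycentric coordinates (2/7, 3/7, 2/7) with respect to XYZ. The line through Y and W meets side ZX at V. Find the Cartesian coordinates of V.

(-25/2, 12)

Line YW meets ZX where the Y-coordinate vanishes; zeroing W's Y-weight and renormalizing leaves Z, X-weights 2/7 : 2/7 → (1/2, 1/2).
So V = (1/2)·Z + (1/2)·X = (-25/2, 12).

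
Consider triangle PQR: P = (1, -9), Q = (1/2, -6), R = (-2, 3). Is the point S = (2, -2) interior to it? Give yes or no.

Barycentric coordinates of S: (-47/6, 11, -13/6).
The three coordinates are negative, positive, negative; a point is interior exactly when all three are positive.

no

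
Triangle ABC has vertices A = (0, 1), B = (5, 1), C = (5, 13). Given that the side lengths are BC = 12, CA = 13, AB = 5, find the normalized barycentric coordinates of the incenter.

The incenter has barycentric coordinates proportional to the opposite side lengths: (12 : 13 : 5).
Normalizing by 12+13+5 = 30 gives (2/5, 13/30, 1/6).

(2/5, 13/30, 1/6)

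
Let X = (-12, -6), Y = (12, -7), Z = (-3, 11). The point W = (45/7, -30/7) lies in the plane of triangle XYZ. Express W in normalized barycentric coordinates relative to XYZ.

(1/7, 5/7, 1/7)

Signed area of the reference triangle: [XYZ] = ½·((-12)·(-7−11) + 12·(11−(-6)) + (-3)·(-6−(-7))) = ½·(216 + 204 − 3) = 417/2.
[WYZ] = ½·((45/7)·(-7−11) + 12·(11−(-30/7)) + (-3)·(-30/7−(-7))) = ½·(-810/7 + 1284/7 − 57/7) = 417/14, so the X-coordinate is (417/14)/(417/2) = 1/7.
[XWZ] = ½·((-12)·(-30/7−11) + (45/7)·(11−(-6)) + (-3)·(-6−(-30/7))) = ½·(1284/7 + 765/7 + 36/7) = 2085/14, so the Y-coordinate is 5/7.
[XYW] = ½·((-12)·(-7−(-30/7)) + 12·(-30/7−(-6)) + (45/7)·(-6−(-7))) = ½·(228/7 + 144/7 + 45/7) = 417/14, so the Z-coordinate is 1/7.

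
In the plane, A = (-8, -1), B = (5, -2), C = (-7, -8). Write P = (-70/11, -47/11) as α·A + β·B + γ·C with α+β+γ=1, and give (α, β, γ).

(5/11, 1/11, 5/11)

Signed area of the reference triangle: [ABC] = ½·((-8)·(-2−(-8)) + 5·(-8−(-1)) + (-7)·(-1−(-2))) = ½·(-48 − 35 − 7) = -45.
[PBC] = ½·((-70/11)·(-2−(-8)) + 5·(-8−(-47/11)) + (-7)·(-47/11−(-2))) = ½·(-420/11 − 205/11 + 175/11) = -225/11, so the A-coordinate is (-225/11)/(-45) = 5/11.
[APC] = ½·((-8)·(-47/11−(-8)) + (-70/11)·(-8−(-1)) + (-7)·(-1−(-47/11))) = ½·(-328/11 + 490/11 − 252/11) = -45/11, so the B-coordinate is 1/11.
[ABP] = ½·((-8)·(-2−(-47/11)) + 5·(-47/11−(-1)) + (-70/11)·(-1−(-2))) = ½·(-200/11 − 180/11 − 70/11) = -225/11, so the C-coordinate is 5/11.
Check: 5/11 + 1/11 + 5/11 = 1.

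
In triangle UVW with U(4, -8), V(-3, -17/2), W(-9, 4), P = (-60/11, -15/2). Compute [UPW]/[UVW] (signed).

13/11

[UVW] = ½·(4·(-17/2−4) + (-3)·(4−(-8)) + (-9)·(-8−(-17/2))) = ½·(-50 − 36 − 9/2) = -181/4.
[UPW] = ½·(4·(-15/2−4) + (-60/11)·(4−(-8)) + (-9)·(-8−(-15/2))) = ½·(-46 − 720/11 + 9/2) = -2353/44, so the ratio is (-2353/44)/(-181/4) = 13/11.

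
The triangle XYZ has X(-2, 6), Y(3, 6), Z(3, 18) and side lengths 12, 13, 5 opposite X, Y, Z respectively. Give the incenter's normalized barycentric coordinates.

(2/5, 13/30, 1/6)

The incenter has barycentric coordinates proportional to the opposite side lengths: (12 : 13 : 5).
Normalizing by 12+13+5 = 30 gives (2/5, 13/30, 1/6).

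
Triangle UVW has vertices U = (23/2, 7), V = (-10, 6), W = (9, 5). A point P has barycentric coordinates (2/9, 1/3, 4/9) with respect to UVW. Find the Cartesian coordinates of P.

P = (2/9)·U + (1/3)·V + (4/9)·W.
x-coordinate: (2/9)·(23/2) + (1/3)·(-10) + (4/9)·9 = 29/9.
y-coordinate: (2/9)·7 + (1/3)·6 + (4/9)·5 = 52/9.

(29/9, 52/9)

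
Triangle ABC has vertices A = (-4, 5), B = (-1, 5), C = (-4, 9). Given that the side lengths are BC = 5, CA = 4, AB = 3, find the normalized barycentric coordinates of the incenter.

(5/12, 1/3, 1/4)

The incenter has barycentric coordinates proportional to the opposite side lengths: (5 : 4 : 3).
Normalizing by 5+4+3 = 12 gives (5/12, 1/3, 1/4).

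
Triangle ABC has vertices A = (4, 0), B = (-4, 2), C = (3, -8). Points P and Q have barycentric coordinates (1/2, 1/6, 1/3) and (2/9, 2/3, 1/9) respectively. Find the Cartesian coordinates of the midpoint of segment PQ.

(4/9, -17/18)

Barycentric coordinates of the midpoint are the average: (13/36, 5/12, 2/9).
Converting: (13/36)·A + (5/12)·B + (2/9)·C = (4/9, -17/18).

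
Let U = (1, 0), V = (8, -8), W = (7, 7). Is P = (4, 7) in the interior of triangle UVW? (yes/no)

Barycentric coordinates of P: (45/97, -21/97, 73/97).
The three coordinates are positive, negative, positive; a point is interior exactly when all three are positive.

no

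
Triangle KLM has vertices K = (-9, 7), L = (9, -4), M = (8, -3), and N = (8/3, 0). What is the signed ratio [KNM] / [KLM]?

1/3

[KLM] = ½·((-9)·(-4−(-3)) + 9·(-3−7) + 8·(7−(-4))) = ½·(9 − 90 + 88) = 7/2.
[KNM] = ½·((-9)·(0−(-3)) + (8/3)·(-3−7) + 8·(7−0)) = ½·(-27 − 80/3 + 56) = 7/6, so the ratio is (7/6)/(7/2) = 1/3.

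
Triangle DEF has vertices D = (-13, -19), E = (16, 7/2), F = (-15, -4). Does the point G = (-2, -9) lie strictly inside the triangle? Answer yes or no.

Barycentric coordinates of G: (101/192, 37/96, 17/192).
The three coordinates are positive, positive, positive; a point is interior exactly when all three are positive.

yes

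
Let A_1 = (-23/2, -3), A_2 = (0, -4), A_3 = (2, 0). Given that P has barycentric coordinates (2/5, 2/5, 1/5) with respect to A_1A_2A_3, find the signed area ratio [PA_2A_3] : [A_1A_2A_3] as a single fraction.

2/5

The signed ratio [PA_2A_3]/[A_1A_2A_3] equals the barycentric coordinate of P at vertex A_1, which is 2/5.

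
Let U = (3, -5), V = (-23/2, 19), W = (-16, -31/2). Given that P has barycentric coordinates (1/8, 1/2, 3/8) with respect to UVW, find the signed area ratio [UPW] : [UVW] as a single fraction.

The signed ratio [UPW]/[UVW] equals the barycentric coordinate of P at vertex V, which is 1/2.

1/2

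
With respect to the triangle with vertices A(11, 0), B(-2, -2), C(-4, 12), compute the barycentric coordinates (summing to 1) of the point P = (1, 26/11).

Signed area of the reference triangle: [ABC] = ½·(11·(-2−12) + (-2)·(12−0) + (-4)·(0−(-2))) = ½·(-154 − 24 − 8) = -93.
[PBC] = ½·(1·(-2−12) + (-2)·(12−(26/11)) + (-4)·(26/11−(-2))) = ½·(-14 − 212/11 − 192/11) = -279/11, so the A-coordinate is (-279/11)/(-93) = 3/11.
[APC] = ½·(11·(26/11−12) + 1·(12−0) + (-4)·(0−(26/11))) = ½·(-106 + 12 + 104/11) = -465/11, so the B-coordinate is 5/11.
[ABP] = ½·(11·(-2−(26/11)) + (-2)·(26/11−0) + 1·(0−(-2))) = ½·(-48 − 52/11 + 2) = -279/11, so the C-coordinate is 3/11.

(3/11, 5/11, 3/11)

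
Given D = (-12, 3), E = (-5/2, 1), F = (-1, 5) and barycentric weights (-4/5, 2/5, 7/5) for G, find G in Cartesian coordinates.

(36/5, 5)

G = (-4/5)·D + (2/5)·E + (7/5)·F.
x-coordinate: (-4/5)·(-12) + (2/5)·(-5/2) + (7/5)·(-1) = 36/5.
y-coordinate: (-4/5)·3 + (2/5)·1 + (7/5)·5 = 5.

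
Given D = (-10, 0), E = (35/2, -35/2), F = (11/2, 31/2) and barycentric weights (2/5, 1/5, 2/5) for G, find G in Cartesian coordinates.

G = (2/5)·D + (1/5)·E + (2/5)·F.
x-coordinate: (2/5)·(-10) + (1/5)·(35/2) + (2/5)·(11/2) = 17/10.
y-coordinate: (2/5)·0 + (1/5)·(-35/2) + (2/5)·(31/2) = 27/10.

(17/10, 27/10)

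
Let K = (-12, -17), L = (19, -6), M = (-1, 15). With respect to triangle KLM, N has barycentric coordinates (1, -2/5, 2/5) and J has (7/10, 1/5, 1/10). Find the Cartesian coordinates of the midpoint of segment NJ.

Barycentric coordinates of the midpoint are the average: (17/20, -1/10, 1/4).
Converting: (17/20)·K + (-1/10)·L + (1/4)·M = (-247/20, -101/10).

(-247/20, -101/10)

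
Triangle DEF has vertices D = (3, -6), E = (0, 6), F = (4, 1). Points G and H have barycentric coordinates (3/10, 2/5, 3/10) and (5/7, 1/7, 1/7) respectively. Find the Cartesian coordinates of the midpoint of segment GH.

Barycentric coordinates of the midpoint are the average: (71/140, 19/70, 31/140).
Converting: (71/140)·D + (19/70)·E + (31/140)·F = (337/140, -167/140).

(337/140, -167/140)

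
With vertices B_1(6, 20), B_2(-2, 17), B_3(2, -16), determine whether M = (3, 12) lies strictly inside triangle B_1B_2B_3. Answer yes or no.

yes

Barycentric coordinates of M: (145/276, 19/69, 55/276).
The three coordinates are positive, positive, positive; a point is interior exactly when all three are positive.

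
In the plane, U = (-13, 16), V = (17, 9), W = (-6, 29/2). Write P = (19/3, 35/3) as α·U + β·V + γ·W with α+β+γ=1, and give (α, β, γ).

(-2/3, 1/3, 4/3)

Signed area of the reference triangle: [UVW] = ½·((-13)·(9−(29/2)) + 17·(29/2−16) + (-6)·(16−9)) = ½·(143/2 − 51/2 − 42) = 2.
[PVW] = ½·((19/3)·(9−(29/2)) + 17·(29/2−(35/3)) + (-6)·(35/3−9)) = ½·(-209/6 + 289/6 − 16) = -4/3, so the U-coordinate is (-4/3)/2 = -2/3.
[UPW] = ½·((-13)·(35/3−(29/2)) + (19/3)·(29/2−16) + (-6)·(16−(35/3))) = ½·(221/6 − 19/2 − 26) = 2/3, so the V-coordinate is 1/3.
[UVP] = ½·((-13)·(9−(35/3)) + 17·(35/3−16) + (19/3)·(16−9)) = ½·(104/3 − 221/3 + 133/3) = 8/3, so the W-coordinate is 4/3.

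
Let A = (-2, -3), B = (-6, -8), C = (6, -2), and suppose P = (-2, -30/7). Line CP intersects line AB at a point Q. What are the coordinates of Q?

Barycentric coordinates of P with respect to ABC: (4/7, 2/7, 1/7).
On side AB the C-coordinate is zero; dropping P's C-weight 1/7 and renormalizing the remaining 4/7 : 2/7 gives weights 2/3, 1/3 on A, B.
Q = (2/3)·(-2, -3) + (1/3)·(-6, -8) = (-10/3, -14/3).

(-10/3, -14/3)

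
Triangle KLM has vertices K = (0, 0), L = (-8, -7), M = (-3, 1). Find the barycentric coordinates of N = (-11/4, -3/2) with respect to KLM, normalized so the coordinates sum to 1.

Signed area of the reference triangle: [KLM] = ½·(0·(-7−1) + (-8)·(1−0) + (-3)·(0−(-7))) = ½·(0 − 8 − 21) = -29/2.
[NLM] = ½·((-11/4)·(-7−1) + (-8)·(1−(-3/2)) + (-3)·(-3/2−(-7))) = ½·(22 − 20 − 33/2) = -29/4, so the K-coordinate is (-29/4)/(-29/2) = 1/2.
[KNM] = ½·(0·(-3/2−1) + (-11/4)·(1−0) + (-3)·(0−(-3/2))) = ½·(0 − 11/4 − 9/2) = -29/8, so the L-coordinate is 1/4.
[KLN] = ½·(0·(-7−(-3/2)) + (-8)·(-3/2−0) + (-11/4)·(0−(-7))) = ½·(0 + 12 − 77/4) = -29/8, so the M-coordinate is 1/4.
Check: 1/2 + 1/4 + 1/4 = 1.

(1/2, 1/4, 1/4)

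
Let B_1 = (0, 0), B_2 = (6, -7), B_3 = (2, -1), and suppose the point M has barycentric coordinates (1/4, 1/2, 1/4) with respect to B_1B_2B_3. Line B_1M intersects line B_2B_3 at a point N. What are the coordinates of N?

Line B_1M meets B_2B_3 where the B_1-coordinate vanishes; zeroing M's B_1-weight and renormalizing leaves B_2, B_3-weights 1/2 : 1/4 → (2/3, 1/3).
So N = (2/3)·B_2 + (1/3)·B_3 = (14/3, -5).

(14/3, -5)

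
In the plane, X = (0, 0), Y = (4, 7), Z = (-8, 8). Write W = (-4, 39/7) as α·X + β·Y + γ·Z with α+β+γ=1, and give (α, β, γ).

Signed area of the reference triangle: [XYZ] = ½·(0·(7−8) + 4·(8−0) + (-8)·(0−7)) = ½·(0 + 32 + 56) = 44.
[WYZ] = ½·((-4)·(7−8) + 4·(8−(39/7)) + (-8)·(39/7−7)) = ½·(4 + 68/7 + 80/7) = 88/7, so the X-coordinate is (88/7)/44 = 2/7.
[XWZ] = ½·(0·(39/7−8) + (-4)·(8−0) + (-8)·(0−(39/7))) = ½·(0 − 32 + 312/7) = 44/7, so the Y-coordinate is 1/7.
[XYW] = ½·(0·(7−(39/7)) + 4·(39/7−0) + (-4)·(0−7)) = ½·(0 + 156/7 + 28) = 176/7, so the Z-coordinate is 4/7.
Check: 2/7 + 1/7 + 4/7 = 1.

(2/7, 1/7, 4/7)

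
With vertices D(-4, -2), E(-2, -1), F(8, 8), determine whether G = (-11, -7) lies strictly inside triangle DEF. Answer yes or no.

no

Barycentric coordinates of G: (21/8, -5/4, -3/8).
The three coordinates are positive, negative, negative; a point is interior exactly when all three are positive.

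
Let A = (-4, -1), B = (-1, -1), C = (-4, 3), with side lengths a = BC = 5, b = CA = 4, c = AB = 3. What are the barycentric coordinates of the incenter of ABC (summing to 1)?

(5/12, 1/3, 1/4)

The incenter has barycentric coordinates proportional to the opposite side lengths: (5 : 4 : 3).
Normalizing by 5+4+3 = 12 gives (5/12, 1/3, 1/4).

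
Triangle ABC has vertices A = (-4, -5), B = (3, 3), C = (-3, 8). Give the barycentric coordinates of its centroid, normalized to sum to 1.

(1/3, 1/3, 1/3)

The centroid is the average of the vertices, so each weight is 1/3.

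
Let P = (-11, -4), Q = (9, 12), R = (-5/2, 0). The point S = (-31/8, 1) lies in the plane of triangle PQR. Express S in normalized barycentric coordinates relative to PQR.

Signed area of the reference triangle: [PQR] = ½·((-11)·(12−0) + 9·(0−(-4)) + (-5/2)·(-4−12)) = ½·(-132 + 36 + 40) = -28.
[SQR] = ½·((-31/8)·(12−0) + 9·(0−1) + (-5/2)·(1−12)) = ½·(-93/2 − 9 + 55/2) = -14, so the P-coordinate is (-14)/(-28) = 1/2.
[PSR] = ½·((-11)·(1−0) + (-31/8)·(0−(-4)) + (-5/2)·(-4−1)) = ½·(-11 − 31/2 + 25/2) = -7, so the Q-coordinate is 1/4.
[PQS] = ½·((-11)·(12−1) + 9·(1−(-4)) + (-31/8)·(-4−12)) = ½·(-121 + 45 + 62) = -7, so the R-coordinate is 1/4.
Check: 1/2 + 1/4 + 1/4 = 1.

(1/2, 1/4, 1/4)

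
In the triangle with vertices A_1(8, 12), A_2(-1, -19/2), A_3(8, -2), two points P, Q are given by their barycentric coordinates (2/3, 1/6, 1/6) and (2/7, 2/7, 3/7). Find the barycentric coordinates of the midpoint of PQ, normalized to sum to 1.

Since both coordinate triples sum to 1, the midpoint's barycentrics are the componentwise average.
(2/3+2/7)/2 = 10/21; similarly 19/84 and 25/84.

(10/21, 19/84, 25/84)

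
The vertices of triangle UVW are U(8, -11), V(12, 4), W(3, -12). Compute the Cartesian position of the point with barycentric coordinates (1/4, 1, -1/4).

P = (1/4)·U + 1·V + (-1/4)·W.
x-coordinate: (1/4)·8 + 1·12 + (-1/4)·3 = 53/4.
y-coordinate: (1/4)·(-11) + 1·4 + (-1/4)·(-12) = 17/4.

(53/4, 17/4)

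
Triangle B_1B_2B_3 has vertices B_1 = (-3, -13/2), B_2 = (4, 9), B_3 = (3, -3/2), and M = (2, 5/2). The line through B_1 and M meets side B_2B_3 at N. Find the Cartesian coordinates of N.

(11/3, 11/2)

Barycentric coordinates of M with respect to B_1B_2B_3: (1/4, 1/2, 1/4).
On side B_2B_3 the B_1-coordinate is zero; dropping M's B_1-weight 1/4 and renormalizing the remaining 1/2 : 1/4 gives weights 2/3, 1/3 on B_2, B_3.
N = (2/3)·(4, 9) + (1/3)·(3, -3/2) = (11/3, 11/2).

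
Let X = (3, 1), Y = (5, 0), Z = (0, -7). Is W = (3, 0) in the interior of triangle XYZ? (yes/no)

yes

Barycentric coordinates of W: (14/19, 3/19, 2/19).
The three coordinates are positive, positive, positive; a point is interior exactly when all three are positive.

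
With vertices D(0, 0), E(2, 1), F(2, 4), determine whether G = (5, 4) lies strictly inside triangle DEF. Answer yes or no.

Barycentric coordinates of G: (-3/2, 2, 1/2).
The three coordinates are negative, positive, positive; a point is interior exactly when all three are positive.

no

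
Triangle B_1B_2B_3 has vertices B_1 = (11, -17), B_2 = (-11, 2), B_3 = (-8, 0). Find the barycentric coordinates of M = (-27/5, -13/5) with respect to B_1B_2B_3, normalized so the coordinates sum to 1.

Signed area of the reference triangle: [B_1B_2B_3] = ½·(11·(2−0) + (-11)·(0−(-17)) + (-8)·(-17−2)) = ½·(22 − 187 + 152) = -13/2.
[MB_2B_3] = ½·((-27/5)·(2−0) + (-11)·(0−(-13/5)) + (-8)·(-13/5−2)) = ½·(-54/5 − 143/5 + 184/5) = -13/10, so the B_1-coordinate is (-13/10)/(-13/2) = 1/5.
[B_1MB_3] = ½·(11·(-13/5−0) + (-27/5)·(0−(-17)) + (-8)·(-17−(-13/5))) = ½·(-143/5 − 459/5 + 576/5) = -13/5, so the B_2-coordinate is 2/5.
[B_1B_2M] = ½·(11·(2−(-13/5)) + (-11)·(-13/5−(-17)) + (-27/5)·(-17−2)) = ½·(253/5 − 792/5 + 513/5) = -13/5, so the B_3-coordinate is 2/5.
Check: 1/5 + 2/5 + 2/5 = 1.

(1/5, 2/5, 2/5)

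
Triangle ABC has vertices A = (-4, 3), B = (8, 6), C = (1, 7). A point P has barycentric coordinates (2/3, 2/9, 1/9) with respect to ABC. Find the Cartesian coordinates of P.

(-7/9, 37/9)

P = (2/3)·A + (2/9)·B + (1/9)·C.
x-coordinate: (2/3)·(-4) + (2/9)·8 + (1/9)·1 = -7/9.
y-coordinate: (2/3)·3 + (2/9)·6 + (1/9)·7 = 37/9.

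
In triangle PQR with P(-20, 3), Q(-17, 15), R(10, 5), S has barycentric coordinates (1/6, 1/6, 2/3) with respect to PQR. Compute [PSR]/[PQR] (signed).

The signed ratio [PSR]/[PQR] equals the barycentric coordinate of S at vertex Q, which is 1/6.

1/6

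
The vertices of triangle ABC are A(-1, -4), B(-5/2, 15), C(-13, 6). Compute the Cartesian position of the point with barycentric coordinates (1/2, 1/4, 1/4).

P = (1/2)·A + (1/4)·B + (1/4)·C.
x-coordinate: (1/2)·(-1) + (1/4)·(-5/2) + (1/4)·(-13) = -35/8.
y-coordinate: (1/2)·(-4) + (1/4)·15 + (1/4)·6 = 13/4.

(-35/8, 13/4)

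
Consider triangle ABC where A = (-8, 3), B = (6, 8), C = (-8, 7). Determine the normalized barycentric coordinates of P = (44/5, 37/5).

Signed area of the reference triangle: [ABC] = ½·((-8)·(8−7) + 6·(7−3) + (-8)·(3−8)) = ½·(-8 + 24 + 40) = 28.
[PBC] = ½·((44/5)·(8−7) + 6·(7−(37/5)) + (-8)·(37/5−8)) = ½·(44/5 − 12/5 + 24/5) = 28/5, so the A-coordinate is (28/5)/28 = 1/5.
[APC] = ½·((-8)·(37/5−7) + (44/5)·(7−3) + (-8)·(3−(37/5))) = ½·(-16/5 + 176/5 + 176/5) = 168/5, so the B-coordinate is 6/5.
[ABP] = ½·((-8)·(8−(37/5)) + 6·(37/5−3) + (44/5)·(3−8)) = ½·(-24/5 + 132/5 − 44) = -56/5, so the C-coordinate is -2/5.
Check: 1/5 + 6/5 − 2/5 = 1.

(1/5, 6/5, -2/5)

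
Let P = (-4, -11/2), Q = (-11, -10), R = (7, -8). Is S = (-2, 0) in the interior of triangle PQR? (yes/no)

Barycentric coordinates of S: (162/67, -131/134, -59/134).
The three coordinates are positive, negative, negative; a point is interior exactly when all three are positive.

no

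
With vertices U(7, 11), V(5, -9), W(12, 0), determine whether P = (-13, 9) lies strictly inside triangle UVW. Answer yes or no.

Barycentric coordinates of P: (144/61, 115/61, -198/61).
The three coordinates are positive, positive, negative; a point is interior exactly when all three are positive.

no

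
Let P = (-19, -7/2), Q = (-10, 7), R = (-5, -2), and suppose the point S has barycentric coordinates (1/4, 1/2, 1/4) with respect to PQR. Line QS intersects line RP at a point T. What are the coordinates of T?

(-12, -11/4)

Line QS meets RP where the Q-coordinate vanishes; zeroing S's Q-weight and renormalizing leaves R, P-weights 1/4 : 1/4 → (1/2, 1/2).
So T = (1/2)·R + (1/2)·P = (-12, -11/4).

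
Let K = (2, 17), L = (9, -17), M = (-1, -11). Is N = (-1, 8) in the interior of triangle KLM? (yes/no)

Barycentric coordinates of N: (95/149, -57/298, 165/298).
The three coordinates are positive, negative, positive; a point is interior exactly when all three are positive.

no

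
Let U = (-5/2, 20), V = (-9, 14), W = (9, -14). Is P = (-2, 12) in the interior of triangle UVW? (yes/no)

Barycentric coordinates of P: (16/29, 15/58, 11/58).
The three coordinates are positive, positive, positive; a point is interior exactly when all three are positive.

yes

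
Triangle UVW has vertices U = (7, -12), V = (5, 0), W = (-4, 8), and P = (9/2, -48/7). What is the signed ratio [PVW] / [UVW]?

5/7

[UVW] = ½·(7·(0−8) + 5·(8−(-12)) + (-4)·(-12−0)) = ½·(-56 + 100 + 48) = 46.
[PVW] = ½·((9/2)·(0−8) + 5·(8−(-48/7)) + (-4)·(-48/7−0)) = ½·(-36 + 520/7 + 192/7) = 230/7, so the ratio is (230/7)/46 = 5/7.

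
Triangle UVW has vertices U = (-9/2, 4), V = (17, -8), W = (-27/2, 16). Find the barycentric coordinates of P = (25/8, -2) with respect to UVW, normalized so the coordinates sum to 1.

(1, 1/4, -1/4)

Signed area of the reference triangle: [UVW] = ½·((-9/2)·(-8−16) + 17·(16−4) + (-27/2)·(4−(-8))) = ½·(108 + 204 − 162) = 75.
[PVW] = ½·((25/8)·(-8−16) + 17·(16−(-2)) + (-27/2)·(-2−(-8))) = ½·(-75 + 306 − 81) = 75, so the U-coordinate is 75/75 = 1.
[UPW] = ½·((-9/2)·(-2−16) + (25/8)·(16−4) + (-27/2)·(4−(-2))) = ½·(81 + 75/2 − 81) = 75/4, so the V-coordinate is 1/4.
[UVP] = ½·((-9/2)·(-8−(-2)) + 17·(-2−4) + (25/8)·(4−(-8))) = ½·(27 − 102 + 75/2) = -75/4, so the W-coordinate is -1/4.
Check: 1 + 1/4 − 1/4 = 1.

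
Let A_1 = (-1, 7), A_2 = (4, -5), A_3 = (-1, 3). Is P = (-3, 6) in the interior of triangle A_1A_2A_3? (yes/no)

no

Barycentric coordinates of P: (-1/20, -2/5, 29/20).
The three coordinates are negative, negative, positive; a point is interior exactly when all three are positive.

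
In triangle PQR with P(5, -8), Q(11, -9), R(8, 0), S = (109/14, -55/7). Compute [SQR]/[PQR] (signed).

[PQR] = ½·(5·(-9−0) + 11·(0−(-8)) + 8·(-8−(-9))) = ½·(-45 + 88 + 8) = 51/2.
[SQR] = ½·((109/14)·(-9−0) + 11·(0−(-55/7)) + 8·(-55/7−(-9))) = ½·(-981/14 + 605/7 + 64/7) = 51/4, so the ratio is (51/4)/(51/2) = 1/2.

1/2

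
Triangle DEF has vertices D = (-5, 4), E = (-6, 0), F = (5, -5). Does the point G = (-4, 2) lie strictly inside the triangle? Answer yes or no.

Barycentric coordinates of G: (32/49, 11/49, 6/49).
The three coordinates are positive, positive, positive; a point is interior exactly when all three are positive.

yes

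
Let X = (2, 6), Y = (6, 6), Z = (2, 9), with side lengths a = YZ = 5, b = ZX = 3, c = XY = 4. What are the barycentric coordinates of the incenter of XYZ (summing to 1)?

(5/12, 1/4, 1/3)

The incenter has barycentric coordinates proportional to the opposite side lengths: (5 : 3 : 4).
Normalizing by 5+3+4 = 12 gives (5/12, 1/4, 1/3).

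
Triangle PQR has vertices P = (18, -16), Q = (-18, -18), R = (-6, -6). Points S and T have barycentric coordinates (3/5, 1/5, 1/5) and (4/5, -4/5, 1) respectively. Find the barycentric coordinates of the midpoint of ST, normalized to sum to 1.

(7/10, -3/10, 3/5)

Since both coordinate triples sum to 1, the midpoint's barycentrics are the componentwise average.
(3/5+4/5)/2 = 7/10; similarly -3/10 and 3/5.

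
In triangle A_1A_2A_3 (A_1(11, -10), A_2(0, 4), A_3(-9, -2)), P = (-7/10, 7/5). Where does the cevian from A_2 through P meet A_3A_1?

(-7/3, -14/3)

Barycentric coordinates of P with respect to A_1A_2A_3: (1/10, 7/10, 1/5).
On side A_3A_1 the A_2-coordinate is zero; dropping P's A_2-weight 7/10 and renormalizing the remaining 1/5 : 1/10 gives weights 2/3, 1/3 on A_3, A_1.
Q = (2/3)·(-9, -2) + (1/3)·(11, -10) = (-7/3, -14/3).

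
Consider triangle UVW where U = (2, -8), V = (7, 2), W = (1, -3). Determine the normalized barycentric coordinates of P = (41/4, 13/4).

(1/4, 3/2, -3/4)

Signed area of the reference triangle: [UVW] = ½·(2·(2−(-3)) + 7·(-3−(-8)) + 1·(-8−2)) = ½·(10 + 35 − 10) = 35/2.
[PVW] = ½·((41/4)·(2−(-3)) + 7·(-3−(13/4)) + 1·(13/4−2)) = ½·(205/4 − 175/4 + 5/4) = 35/8, so the U-coordinate is (35/8)/(35/2) = 1/4.
[UPW] = ½·(2·(13/4−(-3)) + (41/4)·(-3−(-8)) + 1·(-8−(13/4))) = ½·(25/2 + 205/4 − 45/4) = 105/4, so the V-coordinate is 3/2.
[UVP] = ½·(2·(2−(13/4)) + 7·(13/4−(-8)) + (41/4)·(-8−2)) = ½·(-5/2 + 315/4 − 205/2) = -105/8, so the W-coordinate is -3/4.
Check: 1/4 + 3/2 − 3/4 = 1.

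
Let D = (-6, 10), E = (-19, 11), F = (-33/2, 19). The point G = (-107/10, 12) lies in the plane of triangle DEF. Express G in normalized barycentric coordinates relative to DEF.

(3/5, 1/5, 1/5)

Signed area of the reference triangle: [DEF] = ½·((-6)·(11−19) + (-19)·(19−10) + (-33/2)·(10−11)) = ½·(48 − 171 + 33/2) = -213/4.
[GEF] = ½·((-107/10)·(11−19) + (-19)·(19−12) + (-33/2)·(12−11)) = ½·(428/5 − 133 − 33/2) = -639/20, so the D-coordinate is (-639/20)/(-213/4) = 3/5.
[DGF] = ½·((-6)·(12−19) + (-107/10)·(19−10) + (-33/2)·(10−12)) = ½·(42 − 963/10 + 33) = -213/20, so the E-coordinate is 1/5.
[DEG] = ½·((-6)·(11−12) + (-19)·(12−10) + (-107/10)·(10−11)) = ½·(6 − 38 + 107/10) = -213/20, so the F-coordinate is 1/5.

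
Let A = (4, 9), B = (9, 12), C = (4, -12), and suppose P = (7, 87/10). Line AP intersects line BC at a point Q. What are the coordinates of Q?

(58/7, 60/7)

Barycentric coordinates of P with respect to ABC: (3/10, 3/5, 1/10).
On side BC the A-coordinate is zero; dropping P's A-weight 3/10 and renormalizing the remaining 3/5 : 1/10 gives weights 6/7, 1/7 on B, C.
Q = (6/7)·(9, 12) + (1/7)·(4, -12) = (58/7, 60/7).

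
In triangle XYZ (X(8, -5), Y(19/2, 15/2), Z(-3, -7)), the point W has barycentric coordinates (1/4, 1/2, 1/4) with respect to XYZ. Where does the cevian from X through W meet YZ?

(16/3, 8/3)

Line XW meets YZ where the X-coordinate vanishes; zeroing W's X-weight and renormalizing leaves Y, Z-weights 1/2 : 1/4 → (2/3, 1/3).
So V = (2/3)·Y + (1/3)·Z = (16/3, 8/3).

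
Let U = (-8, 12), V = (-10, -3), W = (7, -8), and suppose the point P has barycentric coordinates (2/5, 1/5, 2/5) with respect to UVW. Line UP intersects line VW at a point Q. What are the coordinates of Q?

Line UP meets VW where the U-coordinate vanishes; zeroing P's U-weight and renormalizing leaves V, W-weights 1/5 : 2/5 → (1/3, 2/3).
So Q = (1/3)·V + (2/3)·W = (4/3, -19/3).

(4/3, -19/3)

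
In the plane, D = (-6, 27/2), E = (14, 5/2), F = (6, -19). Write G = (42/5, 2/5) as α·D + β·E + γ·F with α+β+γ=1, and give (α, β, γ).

(1/5, 3/5, 1/5)

Signed area of the reference triangle: [DEF] = ½·((-6)·(5/2−(-19)) + 14·(-19−(27/2)) + 6·(27/2−(5/2))) = ½·(-129 − 455 + 66) = -259.
[GEF] = ½·((42/5)·(5/2−(-19)) + 14·(-19−(2/5)) + 6·(2/5−(5/2))) = ½·(903/5 − 1358/5 − 63/5) = -259/5, so the D-coordinate is (-259/5)/(-259) = 1/5.
[DGF] = ½·((-6)·(2/5−(-19)) + (42/5)·(-19−(27/2)) + 6·(27/2−(2/5))) = ½·(-582/5 − 273 + 393/5) = -777/5, so the E-coordinate is 3/5.
[DEG] = ½·((-6)·(5/2−(2/5)) + 14·(2/5−(27/2)) + (42/5)·(27/2−(5/2))) = ½·(-63/5 − 917/5 + 462/5) = -259/5, so the F-coordinate is 1/5.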